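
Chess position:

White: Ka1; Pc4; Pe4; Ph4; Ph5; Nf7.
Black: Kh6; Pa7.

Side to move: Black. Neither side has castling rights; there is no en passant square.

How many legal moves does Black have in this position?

Black to move; king on h6.
In check: yes, from the white knight on f7.
Legal moves: Kh7, Kg7, Kxh5.
Count: 3.

3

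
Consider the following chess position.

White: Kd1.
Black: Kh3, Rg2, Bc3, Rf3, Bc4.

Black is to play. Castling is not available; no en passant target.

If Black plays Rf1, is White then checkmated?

yes

After Rf1: white king on d1; in check: yes, from the black rook on f1.
King squares — c1: attacked by Rf1; e1: attacked by Rf1; c2: attacked by Rg2; d2: attacked by Rg2; e2: attacked by Rg2.
White has no legal moves → checkmate.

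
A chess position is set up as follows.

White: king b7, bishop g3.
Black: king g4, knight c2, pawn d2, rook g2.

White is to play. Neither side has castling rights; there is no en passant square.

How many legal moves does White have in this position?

White to move; king on b7.
In check: no.
Legal moves: Kc8, Kb8, Ka8, Kc7, Ka7, Kc6, Kb6, Ka6, Bb8, Bc7, Bd6, Be5, Bh4, Bf4, Bh2, Bf2, Be1.
Count: 17.

17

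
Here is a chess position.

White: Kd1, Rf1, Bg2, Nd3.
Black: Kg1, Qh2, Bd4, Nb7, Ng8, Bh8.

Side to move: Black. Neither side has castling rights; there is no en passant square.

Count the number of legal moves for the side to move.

1

Black to move; king on g1.
In check: yes, from the white rook on f1.
Legal moves: Kxg2.
Count: 1.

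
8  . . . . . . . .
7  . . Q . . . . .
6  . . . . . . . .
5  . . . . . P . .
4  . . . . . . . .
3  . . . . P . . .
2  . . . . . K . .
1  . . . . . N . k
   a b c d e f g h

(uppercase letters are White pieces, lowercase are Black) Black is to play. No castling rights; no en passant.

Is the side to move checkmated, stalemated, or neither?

stalemate

Black to move; black king on h1.
In check: no.
King squares — g1: attacked by Kf2; g2: attacked by Kf2; h2: attacked by Nf1.
Legal moves for Black: none.
Not in check and no legal moves → stalemate.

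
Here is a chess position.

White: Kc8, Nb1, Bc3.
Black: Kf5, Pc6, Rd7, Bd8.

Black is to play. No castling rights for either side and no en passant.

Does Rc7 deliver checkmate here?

After Rc7: white king on c8; in check: yes, from the black rook on c7.
White has 2 legal replies: Kxd8, Kb8.
In check but a legal move exists → not checkmate.

no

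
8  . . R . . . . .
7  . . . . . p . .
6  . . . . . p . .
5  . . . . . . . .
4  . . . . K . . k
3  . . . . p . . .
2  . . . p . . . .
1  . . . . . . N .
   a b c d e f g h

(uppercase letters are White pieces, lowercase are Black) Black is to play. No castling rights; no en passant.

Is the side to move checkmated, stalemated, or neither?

neither

Black to move; black king on h4.
In check: no.
Legal moves for Black: Kh5, Kg5, Kg4, Kg3, f5+, e2, d1=Q, d1=R, d1=B, d1=N.
Black has 10 legal moves and is not in check → neither.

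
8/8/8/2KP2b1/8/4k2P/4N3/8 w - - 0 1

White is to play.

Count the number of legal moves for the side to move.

White to move; king on c5.
In check: no.
Legal moves: Kd6, Kc6, Kb6, Kb5, Kc4, Kb4, Nf4, Nd4, Ng3, Nc3, Ng1, Nc1, d6, h4.
Count: 14.

14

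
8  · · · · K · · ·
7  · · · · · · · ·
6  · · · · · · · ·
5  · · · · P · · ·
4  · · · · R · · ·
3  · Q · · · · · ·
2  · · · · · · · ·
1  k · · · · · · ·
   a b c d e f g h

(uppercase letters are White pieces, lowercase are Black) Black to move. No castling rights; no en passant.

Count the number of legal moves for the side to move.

0

Black to move; king on a1.
In check: no.
Legal moves: none.
Count: 0.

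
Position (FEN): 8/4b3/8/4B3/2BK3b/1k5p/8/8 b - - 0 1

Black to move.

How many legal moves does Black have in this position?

Black to move; king on b3.
In check: yes, from the white bishop on c4.
Legal moves: Kb4, Ka4, Ka3, Kc2, Kb2.
Count: 5.

5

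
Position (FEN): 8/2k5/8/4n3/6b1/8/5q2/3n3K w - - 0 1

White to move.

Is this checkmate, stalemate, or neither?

White to move; white king on h1.
In check: no.
King squares — g1: attacked by Qf2; g2: attacked by Qf2; h2: attacked by Qf2.
Legal moves for White: none.
Not in check and no legal moves → stalemate.

stalemate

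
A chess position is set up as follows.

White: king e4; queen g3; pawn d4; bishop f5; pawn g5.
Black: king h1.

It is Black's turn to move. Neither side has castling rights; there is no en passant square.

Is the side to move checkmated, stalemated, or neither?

Black to move; black king on h1.
In check: no.
King squares — g1: attacked by Qg3; g2: attacked by Qg3; h2: attacked by Qg3.
Legal moves for Black: none.
Not in check and no legal moves → stalemate.

stalemate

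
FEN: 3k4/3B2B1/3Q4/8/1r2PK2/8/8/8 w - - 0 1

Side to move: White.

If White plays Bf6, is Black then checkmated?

yes

After Bf6: black king on d8; in check: yes, from the white bishop on f6.
King squares — c7: attacked by Qd6; d7: attacked by Qd6; e7: attacked by Qd6; c8: attacked by Bd7; e8: attacked by Bd7.
Black has no legal moves → checkmate.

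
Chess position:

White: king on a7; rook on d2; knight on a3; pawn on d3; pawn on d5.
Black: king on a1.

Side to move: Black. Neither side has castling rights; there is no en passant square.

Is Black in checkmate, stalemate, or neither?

Black to move; black king on a1.
In check: no.
King squares — b1: attacked by Na3; a2: attacked by Rd2; b2: attacked by Rd2.
Legal moves for Black: none.
Not in check and no legal moves → stalemate.

stalemate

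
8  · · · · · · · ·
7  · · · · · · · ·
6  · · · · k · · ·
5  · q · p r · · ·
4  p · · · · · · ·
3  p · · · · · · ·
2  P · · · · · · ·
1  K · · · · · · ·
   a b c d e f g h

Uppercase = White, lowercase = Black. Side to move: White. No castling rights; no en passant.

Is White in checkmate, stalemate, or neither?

White to move; white king on a1.
In check: no.
King squares — b1: attacked by Qb5; a2: own pawn; b2: attacked by Pa3.
Legal moves for White: none.
Not in check and no legal moves → stalemate.

stalemate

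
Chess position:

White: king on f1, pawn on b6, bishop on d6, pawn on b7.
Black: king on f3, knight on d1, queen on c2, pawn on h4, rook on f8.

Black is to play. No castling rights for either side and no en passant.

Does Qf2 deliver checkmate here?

yes

After Qf2: white king on f1; in check: yes, from the black queen on f2.
King squares — e1: attacked by Qf2; g1: attacked by Qf2; e2: attacked by Qf2; f2: attacked by Nd1; g2: attacked by Qf2.
White has no legal moves → checkmate.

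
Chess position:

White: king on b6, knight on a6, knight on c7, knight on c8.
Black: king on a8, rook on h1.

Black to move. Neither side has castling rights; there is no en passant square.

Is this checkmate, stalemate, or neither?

checkmate

Black to move; black king on a8.
In check: yes, from the white knight on c7.
King squares — a7: attacked by Kb6; b7: attacked by Kb6; b8: attacked by Na6.
Legal moves for Black: none.
In check with no legal moves → checkmate.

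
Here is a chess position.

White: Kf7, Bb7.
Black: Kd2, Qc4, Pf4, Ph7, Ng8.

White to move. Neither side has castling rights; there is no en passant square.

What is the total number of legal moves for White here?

White to move; king on f7.
In check: yes, from the black queen on c4.
Legal moves: Kf8, Ke8, Kg7, Bd5.
Count: 4.

4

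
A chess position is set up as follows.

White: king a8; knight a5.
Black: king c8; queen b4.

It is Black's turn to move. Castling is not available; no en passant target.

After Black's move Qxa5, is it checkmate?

yes

After Qxa5: white king on a8; in check: yes, from the black queen on a5.
King squares — a7: attacked by Qa5; b7: attacked by Kc8; b8: attacked by Kc8.
White has no legal moves → checkmate.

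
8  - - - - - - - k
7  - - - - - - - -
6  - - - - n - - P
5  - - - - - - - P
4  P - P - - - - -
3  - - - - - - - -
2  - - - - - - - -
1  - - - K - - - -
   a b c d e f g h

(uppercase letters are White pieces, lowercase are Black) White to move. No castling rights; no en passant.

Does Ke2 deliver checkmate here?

no

After Ke2: black king on h8; in check: no.
Black is not in check, so this cannot be checkmate.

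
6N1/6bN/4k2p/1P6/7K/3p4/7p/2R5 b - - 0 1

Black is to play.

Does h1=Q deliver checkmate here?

no

After h1=Q: white king on h4; in check: yes, from the black queen on h1.
White has 3 legal replies: Kg4, Kg3, Rxh1.
In check but a legal move exists → not checkmate.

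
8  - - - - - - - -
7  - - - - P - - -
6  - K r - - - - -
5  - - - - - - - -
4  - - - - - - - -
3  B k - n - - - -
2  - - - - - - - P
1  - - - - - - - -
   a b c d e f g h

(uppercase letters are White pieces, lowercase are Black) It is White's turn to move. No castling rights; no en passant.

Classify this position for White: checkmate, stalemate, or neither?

White to move; white king on b6.
In check: yes, from the black rook on c6.
King squares — a5: available; b5: available; c5: attacked by Nd3; a6: attacked by Rc6; c6: available; a7: available; b7: available; c7: attacked by Rc6.
Legal moves for White: Kb7, Ka7, Kxc6, Kb5, Ka5.
White is in check but has 5 legal moves → neither.

neither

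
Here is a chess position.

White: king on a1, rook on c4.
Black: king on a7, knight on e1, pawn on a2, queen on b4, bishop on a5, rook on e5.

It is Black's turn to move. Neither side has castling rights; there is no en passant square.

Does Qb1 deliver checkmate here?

yes

After Qb1: white king on a1; in check: yes, from the black queen on b1.
King squares — b1: attacked by Pa2; a2: attacked by Qb1; b2: attacked by Qb1.
White has no legal moves → checkmate.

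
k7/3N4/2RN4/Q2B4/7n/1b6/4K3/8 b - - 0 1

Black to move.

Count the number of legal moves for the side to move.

0

Black to move; king on a8.
In check: yes, from the white queen on a5.
Legal moves: none.
Count: 0.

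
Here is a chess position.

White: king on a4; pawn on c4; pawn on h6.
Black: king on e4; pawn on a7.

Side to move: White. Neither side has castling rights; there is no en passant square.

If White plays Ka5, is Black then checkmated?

After Ka5: black king on e4; in check: no.
Black is not in check, so this cannot be checkmate.

no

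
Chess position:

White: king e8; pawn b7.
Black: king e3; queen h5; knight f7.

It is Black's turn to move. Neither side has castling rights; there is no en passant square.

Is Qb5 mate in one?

no

After Qb5: white king on e8; in check: yes, from the black queen on b5.
White has 3 legal replies: Kf8, Kxf7, Ke7.
In check but a legal move exists → not checkmate.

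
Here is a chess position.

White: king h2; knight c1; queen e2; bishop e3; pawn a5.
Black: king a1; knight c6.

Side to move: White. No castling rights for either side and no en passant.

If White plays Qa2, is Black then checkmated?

yes

After Qa2: black king on a1; in check: yes, from the white queen on a2.
King squares — b1: attacked by Qa2; a2: attacked by Nc1; b2: attacked by Qa2.
Black has no legal moves → checkmate.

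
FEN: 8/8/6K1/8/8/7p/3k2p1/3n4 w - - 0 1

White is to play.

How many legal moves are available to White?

White to move; king on g6.
In check: no.
Legal moves: Kh7, Kg7, Kf7, Kh6, Kf6, Kh5, Kg5, Kf5.
Count: 8.

8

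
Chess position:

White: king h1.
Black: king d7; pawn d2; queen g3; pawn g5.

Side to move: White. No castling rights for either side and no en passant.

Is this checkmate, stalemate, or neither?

White to move; white king on h1.
In check: no.
King squares — g1: attacked by Qg3; g2: attacked by Qg3; h2: attacked by Qg3.
Legal moves for White: none.
Not in check and no legal moves → stalemate.

stalemate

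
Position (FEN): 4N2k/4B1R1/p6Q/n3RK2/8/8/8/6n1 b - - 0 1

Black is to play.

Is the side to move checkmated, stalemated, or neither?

Black to move; black king on h8.
In check: yes, from the white queen on h6.
King squares — g7: attacked by Qh6; h7: attacked by Qh6; g8: attacked by Rg7.
Legal moves for Black: none.
In check with no legal moves → checkmate.

checkmate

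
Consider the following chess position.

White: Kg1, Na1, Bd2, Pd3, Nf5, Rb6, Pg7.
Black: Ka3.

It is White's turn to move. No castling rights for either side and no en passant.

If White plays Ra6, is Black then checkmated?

After Ra6: black king on a3; in check: yes, from the white rook on a6.
Black has 1 legal reply: Kb2.
In check but a legal move exists → not checkmate.

no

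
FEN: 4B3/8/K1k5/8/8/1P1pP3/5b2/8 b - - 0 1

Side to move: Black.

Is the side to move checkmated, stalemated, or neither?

neither

Black to move; black king on c6.
In check: yes, from the white bishop on e8.
Legal moves for Black: Kc7, Kd6, Kd5, Kc5.
Black is in check but has 4 legal moves → neither.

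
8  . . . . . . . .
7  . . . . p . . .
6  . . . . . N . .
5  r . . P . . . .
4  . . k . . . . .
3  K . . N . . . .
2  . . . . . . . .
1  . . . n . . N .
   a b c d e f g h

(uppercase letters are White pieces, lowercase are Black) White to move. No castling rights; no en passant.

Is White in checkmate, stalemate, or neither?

checkmate

White to move; white king on a3.
In check: yes, from the black rook on a5.
King squares — a2: attacked by Ra5; b2: attacked by Nd1; b3: attacked by Kc4; a4: attacked by Ra5; b4: attacked by Kc4.
Legal moves for White: none.
In check with no legal moves → checkmate.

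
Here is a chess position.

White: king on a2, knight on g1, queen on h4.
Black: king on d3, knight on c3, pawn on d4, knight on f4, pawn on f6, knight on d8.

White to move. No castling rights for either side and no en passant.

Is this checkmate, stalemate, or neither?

neither

White to move; white king on a2.
In check: yes, from the black knight on c3.
Legal moves for White: Kb3, Ka3, Kb2, Ka1.
White is in check but has 4 legal moves → neither.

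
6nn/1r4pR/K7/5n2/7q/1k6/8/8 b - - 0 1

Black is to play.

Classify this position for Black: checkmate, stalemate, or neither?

neither

Black to move; black king on b3.
In check: no.
Legal moves for Black include: Nf7, Ng6, Nge7, Ngh6, Nf6, Rb8, Rf7, Re7, Rd7, Rc7, Ra7+, Rb6+, Rb5, Rb4, Nfe7, Nfh6, Nd6, Nd4, ... (list truncated; more exist).
Black has legal moves and is not in check → neither.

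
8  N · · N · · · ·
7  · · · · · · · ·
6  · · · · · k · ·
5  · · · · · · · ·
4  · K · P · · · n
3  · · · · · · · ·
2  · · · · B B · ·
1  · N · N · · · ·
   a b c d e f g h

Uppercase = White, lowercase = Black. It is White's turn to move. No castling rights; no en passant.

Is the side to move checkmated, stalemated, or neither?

neither

White to move; white king on b4.
In check: no.
Legal moves for White include: Nf7, Nb7, Ne6, Nc6, Nc7, Nb6, Kc5, Kb5, Ka5, Kc4, Ka4, Kc3, Kb3, Ka3, Bxh4+, Bg3, Be3, Bg1, ... (list truncated; more exist).
White has legal moves and is not in check → neither.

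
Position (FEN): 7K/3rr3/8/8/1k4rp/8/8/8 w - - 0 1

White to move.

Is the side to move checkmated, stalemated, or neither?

stalemate

White to move; white king on h8.
In check: no.
King squares — g7: attacked by Rg4; h7: attacked by Re7; g8: attacked by Rg4.
Legal moves for White: none.
Not in check and no legal moves → stalemate.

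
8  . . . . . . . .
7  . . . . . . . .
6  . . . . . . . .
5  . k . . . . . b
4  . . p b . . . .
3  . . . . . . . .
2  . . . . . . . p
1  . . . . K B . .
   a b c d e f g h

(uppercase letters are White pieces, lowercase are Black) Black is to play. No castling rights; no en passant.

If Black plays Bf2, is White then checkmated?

no

After Bf2: white king on e1; in check: yes, from the black bishop on f2.
White has 2 legal replies: Kxf2, Kd2.
In check but a legal move exists → not checkmate.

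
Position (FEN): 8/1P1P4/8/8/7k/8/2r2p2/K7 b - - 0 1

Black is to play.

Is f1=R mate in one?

yes

After f1=R: white king on a1; in check: yes, from the black rook on f1.
King squares — b1: attacked by Rf1; a2: attacked by Rc2; b2: attacked by Rc2.
White has no legal moves → checkmate.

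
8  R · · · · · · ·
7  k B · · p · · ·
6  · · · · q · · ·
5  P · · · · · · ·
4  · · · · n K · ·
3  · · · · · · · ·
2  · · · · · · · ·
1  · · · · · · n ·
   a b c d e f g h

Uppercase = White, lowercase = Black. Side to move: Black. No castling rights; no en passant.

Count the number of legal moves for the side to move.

Black to move; king on a7.
In check: yes, from the white rook on a8.
Legal moves: Kxb7.
Count: 1.

1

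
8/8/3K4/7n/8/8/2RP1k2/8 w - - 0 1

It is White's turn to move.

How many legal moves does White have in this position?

19

White to move; king on d6.
In check: no.
Legal moves: Ke7, Kd7, Kc7, Ke6, Kc6, Ke5, Kd5, Kc5, Rc8, Rc7, Rc6, Rc5, Rc4, Rc3, Rb2, Ra2, Rc1, d3+, d4+.
Count: 19.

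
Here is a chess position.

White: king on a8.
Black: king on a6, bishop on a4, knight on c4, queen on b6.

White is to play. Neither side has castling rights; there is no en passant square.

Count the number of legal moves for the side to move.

0

White to move; king on a8.
In check: no.
Legal moves: none.
Count: 0.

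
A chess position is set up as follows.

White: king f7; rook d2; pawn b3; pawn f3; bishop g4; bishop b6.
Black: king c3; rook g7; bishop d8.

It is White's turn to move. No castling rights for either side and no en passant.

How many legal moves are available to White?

White to move; king on f7.
In check: yes, from the black rook on g7.
Legal moves: Kf8, Ke8, Kxg7, Ke6.
Count: 4.

4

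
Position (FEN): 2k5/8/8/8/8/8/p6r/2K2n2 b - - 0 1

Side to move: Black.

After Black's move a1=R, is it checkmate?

After a1=R: white king on c1; in check: yes, from the black rook on a1.
King squares — b1: attacked by Ra1; d1: attacked by Ra1; b2: attacked by Rh2; c2: attacked by Rh2; d2: attacked by Nf1.
White has no legal moves → checkmate.

yes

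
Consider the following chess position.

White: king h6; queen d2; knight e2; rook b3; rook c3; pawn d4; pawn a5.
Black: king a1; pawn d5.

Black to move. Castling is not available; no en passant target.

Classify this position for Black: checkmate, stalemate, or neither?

Black to move; black king on a1.
In check: no.
King squares — b1: attacked by Rb3; a2: attacked by Qd2; b2: attacked by Qd2.
Legal moves for Black: none.
Not in check and no legal moves → stalemate.

stalemate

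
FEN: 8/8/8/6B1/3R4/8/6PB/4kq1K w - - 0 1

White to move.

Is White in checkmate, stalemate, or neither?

neither

White to move; white king on h1.
In check: yes, from the black queen on f1.
Legal moves for White: Bg1.
White is in check but has 1 legal move → neither.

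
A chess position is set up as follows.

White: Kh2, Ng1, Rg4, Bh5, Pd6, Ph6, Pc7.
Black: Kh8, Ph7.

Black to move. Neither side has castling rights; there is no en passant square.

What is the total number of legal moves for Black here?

0

Black to move; king on h8.
In check: no.
Legal moves: none.
Count: 0.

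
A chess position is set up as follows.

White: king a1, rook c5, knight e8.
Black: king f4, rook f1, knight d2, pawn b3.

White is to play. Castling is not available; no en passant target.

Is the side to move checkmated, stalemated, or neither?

neither

White to move; white king on a1.
In check: yes, from the black rook on f1.
Legal moves for White: Kb2, Rc1.
White is in check but has 2 legal moves → neither.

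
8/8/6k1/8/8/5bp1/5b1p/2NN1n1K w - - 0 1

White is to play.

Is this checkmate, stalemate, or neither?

White to move; white king on h1.
In check: yes, from the black bishop on f3.
King squares — g1: attacked by Bf2; g2: attacked by Bf3; h2: attacked by Nf1.
Legal moves for White: none.
In check with no legal moves → checkmate.

checkmate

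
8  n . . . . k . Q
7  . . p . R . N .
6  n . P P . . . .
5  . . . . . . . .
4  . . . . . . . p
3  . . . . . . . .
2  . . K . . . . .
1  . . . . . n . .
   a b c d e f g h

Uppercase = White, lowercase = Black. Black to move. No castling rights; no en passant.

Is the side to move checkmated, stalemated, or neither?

checkmate

Black to move; black king on f8.
In check: yes, from the white queen on h8.
King squares — e7: attacked by Pd6; f7: attacked by Re7; g7: attacked by Re7; e8: attacked by Re7; g8: attacked by Qh8.
Legal moves for Black: none.
In check with no legal moves → checkmate.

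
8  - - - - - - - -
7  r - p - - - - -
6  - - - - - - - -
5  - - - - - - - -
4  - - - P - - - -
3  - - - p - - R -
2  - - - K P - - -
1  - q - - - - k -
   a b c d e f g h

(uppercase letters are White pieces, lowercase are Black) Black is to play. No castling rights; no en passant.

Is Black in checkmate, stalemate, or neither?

Black to move; black king on g1.
In check: yes, from the white rook on g3.
Legal moves for Black: Kh2, Kf2, Kh1, Kf1.
Black is in check but has 4 legal moves → neither.

neither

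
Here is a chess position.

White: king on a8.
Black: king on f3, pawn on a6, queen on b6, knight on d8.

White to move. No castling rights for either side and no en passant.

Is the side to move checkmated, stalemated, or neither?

stalemate

White to move; white king on a8.
In check: no.
King squares — a7: attacked by Qb6; b7: attacked by Qb6; b8: attacked by Qb6.
Legal moves for White: none.
Not in check and no legal moves → stalemate.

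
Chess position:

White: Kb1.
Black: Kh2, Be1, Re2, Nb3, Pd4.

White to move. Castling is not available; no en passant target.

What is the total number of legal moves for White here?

White to move; king on b1.
In check: no.
Legal moves: none.
Count: 0.

0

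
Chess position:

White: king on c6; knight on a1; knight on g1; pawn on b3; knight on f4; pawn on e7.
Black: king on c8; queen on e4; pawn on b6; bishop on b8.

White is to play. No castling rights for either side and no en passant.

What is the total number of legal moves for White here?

White to move; king on c6.
In check: yes, from the black queen on e4.
Legal moves: Kxb6, Kb5, Nd5.
Count: 3.

3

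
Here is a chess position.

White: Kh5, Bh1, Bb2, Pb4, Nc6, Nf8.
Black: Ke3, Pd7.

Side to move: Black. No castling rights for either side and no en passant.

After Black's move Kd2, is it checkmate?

no

After Kd2: white king on h5; in check: no.
White is not in check, so this cannot be checkmate.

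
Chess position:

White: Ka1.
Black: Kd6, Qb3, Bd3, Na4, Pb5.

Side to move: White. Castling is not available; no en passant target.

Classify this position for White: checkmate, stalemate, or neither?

White to move; white king on a1.
In check: no.
King squares — b1: attacked by Qb3; a2: attacked by Qb3; b2: attacked by Qb3.
Legal moves for White: none.
Not in check and no legal moves → stalemate.

stalemate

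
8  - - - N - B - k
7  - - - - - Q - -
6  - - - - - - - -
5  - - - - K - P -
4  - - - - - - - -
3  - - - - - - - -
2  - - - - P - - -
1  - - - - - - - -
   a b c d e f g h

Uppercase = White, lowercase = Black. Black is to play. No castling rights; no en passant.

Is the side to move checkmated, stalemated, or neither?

stalemate

Black to move; black king on h8.
In check: no.
King squares — g7: attacked by Qf7; h7: attacked by Qf7; g8: attacked by Qf7.
Legal moves for Black: none.
Not in check and no legal moves → stalemate.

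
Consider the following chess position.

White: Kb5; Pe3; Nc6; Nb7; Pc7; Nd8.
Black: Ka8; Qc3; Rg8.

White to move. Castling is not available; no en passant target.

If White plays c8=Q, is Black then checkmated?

yes

After c8=Q: black king on a8; in check: yes, from the white queen on c8.
King squares — a7: attacked by Nc6; b7: attacked by Qc8; b8: attacked by Nc6.
Black has no legal moves → checkmate.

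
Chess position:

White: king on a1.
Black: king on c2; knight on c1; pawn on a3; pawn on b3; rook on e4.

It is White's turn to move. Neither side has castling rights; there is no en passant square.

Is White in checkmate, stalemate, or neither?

White to move; white king on a1.
In check: no.
King squares — b1: attacked by Kc2; a2: attacked by Nc1; b2: attacked by Kc2.
Legal moves for White: none.
Not in check and no legal moves → stalemate.

stalemate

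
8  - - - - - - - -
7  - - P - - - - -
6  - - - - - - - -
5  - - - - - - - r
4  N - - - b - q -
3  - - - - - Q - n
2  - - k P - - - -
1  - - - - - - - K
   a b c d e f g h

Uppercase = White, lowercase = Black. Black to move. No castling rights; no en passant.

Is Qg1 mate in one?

yes

After Qg1: white king on h1; in check: yes, from the black queen on g1.
King squares — g1: attacked by Nh3; g2: attacked by Qg1; h2: attacked by Qg1.
White has no legal moves → checkmate.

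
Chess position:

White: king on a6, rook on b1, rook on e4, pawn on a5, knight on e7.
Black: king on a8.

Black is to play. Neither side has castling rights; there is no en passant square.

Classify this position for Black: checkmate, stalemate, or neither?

stalemate

Black to move; black king on a8.
In check: no.
King squares — a7: attacked by Ka6; b7: attacked by Rb1; b8: attacked by Rb1.
Legal moves for Black: none.
Not in check and no legal moves → stalemate.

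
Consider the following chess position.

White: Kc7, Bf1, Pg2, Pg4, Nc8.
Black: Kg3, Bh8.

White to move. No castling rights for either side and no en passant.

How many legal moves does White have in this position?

17

White to move; king on c7.
In check: no.
Legal moves: Ne7, Na7, Nd6, Nb6, Kd8, Kb8, Kd7, Kb7, Kd6, Kc6, Kb6, Ba6, Bb5, Bc4, Bd3, Be2, g5.
Count: 17.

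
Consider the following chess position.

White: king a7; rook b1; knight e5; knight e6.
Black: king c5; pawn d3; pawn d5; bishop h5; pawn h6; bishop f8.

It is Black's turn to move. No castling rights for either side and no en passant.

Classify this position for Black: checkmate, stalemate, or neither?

neither

Black to move; black king on c5.
In check: yes, from the white knight on e6.
King squares — b4: attacked by Rb1; c4: attacked by Ne5; d4: attacked by Ne6; b5: attacked by Rb1; d5: own pawn; b6: attacked by Rb1; c6: attacked by Ne5; d6: available.
Legal moves for Black: Kd6.
Black is in check but has 1 legal move → neither.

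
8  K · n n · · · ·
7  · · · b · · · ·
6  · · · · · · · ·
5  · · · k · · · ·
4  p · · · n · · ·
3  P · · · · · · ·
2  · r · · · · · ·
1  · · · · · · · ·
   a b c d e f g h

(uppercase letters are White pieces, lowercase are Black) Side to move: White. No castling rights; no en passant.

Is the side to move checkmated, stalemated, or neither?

stalemate

White to move; white king on a8.
In check: no.
King squares — a7: attacked by Nc8; b7: attacked by Rb2; b8: attacked by Rb2.
Legal moves for White: none.
Not in check and no legal moves → stalemate.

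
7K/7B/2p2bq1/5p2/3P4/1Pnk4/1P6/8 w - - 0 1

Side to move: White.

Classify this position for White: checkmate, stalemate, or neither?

checkmate

White to move; white king on h8.
In check: yes, from the black bishop on f6.
King squares — g7: attacked by Bf6; h7: own bishop; g8: attacked by Qg6.
Legal moves for White: none.
In check with no legal moves → checkmate.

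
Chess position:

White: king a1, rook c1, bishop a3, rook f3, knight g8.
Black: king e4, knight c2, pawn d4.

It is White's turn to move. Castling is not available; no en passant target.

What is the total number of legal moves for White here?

4

White to move; king on a1.
In check: yes, from the black knight on c2.
Legal moves: Kb2, Ka2, Kb1, Rxc2.
Count: 4.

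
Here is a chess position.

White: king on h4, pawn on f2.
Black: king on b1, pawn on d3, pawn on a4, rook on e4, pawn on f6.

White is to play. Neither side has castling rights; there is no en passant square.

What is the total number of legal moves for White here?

4

White to move; king on h4.
In check: yes, from the black rook on e4.
Legal moves: Kh5, Kh3, Kg3, f4.
Count: 4.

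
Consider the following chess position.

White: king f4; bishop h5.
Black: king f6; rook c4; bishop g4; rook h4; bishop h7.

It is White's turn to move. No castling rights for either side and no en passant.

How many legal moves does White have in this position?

White to move; king on f4.
In check: yes, from the black rook on c4.
Legal moves: Kg3, Ke3.
Count: 2.

2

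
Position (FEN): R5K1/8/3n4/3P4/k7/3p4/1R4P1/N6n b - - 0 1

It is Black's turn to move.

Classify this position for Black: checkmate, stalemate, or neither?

Black to move; black king on a4.
In check: yes, from the white rook on a8.
King squares — a3: attacked by Ra8; b3: attacked by Na1; b4: attacked by Rb2; a5: attacked by Ra8; b5: attacked by Rb2.
Legal moves for Black: none.
In check with no legal moves → checkmate.

checkmate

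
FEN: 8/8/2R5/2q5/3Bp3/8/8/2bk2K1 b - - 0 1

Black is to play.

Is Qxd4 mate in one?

no

After Qxd4: white king on g1; in check: yes, from the black queen on d4.
White has 4 legal replies: Kh2, Kg2, Kh1, Kf1.
In check but a legal move exists → not checkmate.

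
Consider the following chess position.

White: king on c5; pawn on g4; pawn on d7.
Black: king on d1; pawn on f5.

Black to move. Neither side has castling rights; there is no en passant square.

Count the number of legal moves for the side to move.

7

Black to move; king on d1.
In check: no.
Legal moves: Ke2, Kd2, Kc2, Ke1, Kc1, fxg4, f4.
Count: 7.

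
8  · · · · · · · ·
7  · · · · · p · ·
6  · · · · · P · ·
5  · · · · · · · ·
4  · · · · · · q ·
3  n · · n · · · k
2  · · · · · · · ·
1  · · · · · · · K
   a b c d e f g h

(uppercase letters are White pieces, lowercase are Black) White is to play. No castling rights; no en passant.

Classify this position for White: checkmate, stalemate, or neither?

White to move; white king on h1.
In check: no.
King squares — g1: attacked by Qg4; g2: attacked by Kh3; h2: attacked by Kh3.
Legal moves for White: none.
Not in check and no legal moves → stalemate.

stalemate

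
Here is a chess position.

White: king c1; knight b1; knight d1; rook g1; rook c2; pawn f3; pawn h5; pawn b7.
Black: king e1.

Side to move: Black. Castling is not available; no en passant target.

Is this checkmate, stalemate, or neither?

Black to move; black king on e1.
In check: yes, from the white rook on g1.
King squares — d1: attacked by Kc1; f1: attacked by Rg1; d2: attacked by Nb1; e2: attacked by Rc2; f2: attacked by Nd1.
Legal moves for Black: none.
In check with no legal moves → checkmate.

checkmate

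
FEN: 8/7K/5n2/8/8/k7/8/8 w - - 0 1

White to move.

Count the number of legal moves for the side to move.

White to move; king on h7.
In check: yes, from the black knight on f6.
Legal moves: Kh8, Kg7, Kh6, Kg6.
Count: 4.

4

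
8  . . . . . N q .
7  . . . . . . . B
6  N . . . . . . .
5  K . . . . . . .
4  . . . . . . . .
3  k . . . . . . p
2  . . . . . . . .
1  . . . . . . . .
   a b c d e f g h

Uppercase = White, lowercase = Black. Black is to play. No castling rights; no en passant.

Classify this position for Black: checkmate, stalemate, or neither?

Black to move; black king on a3.
In check: no.
Legal moves for Black include: Qh8, Qxf8, Qxh7, Qg7, Qf7, Qg6, Qe6, Qg5+, Qd5+, Qg4, Qc4, Qg3, Qb3, Qg2, Qa2, Qg1, Kb3, Kb2, ... (list truncated; more exist).
Black has legal moves and is not in check → neither.

neither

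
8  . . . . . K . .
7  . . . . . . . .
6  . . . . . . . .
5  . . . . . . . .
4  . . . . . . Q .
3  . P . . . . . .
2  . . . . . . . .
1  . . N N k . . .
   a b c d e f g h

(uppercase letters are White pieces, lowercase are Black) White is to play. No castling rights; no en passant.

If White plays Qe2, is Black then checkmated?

After Qe2: black king on e1; in check: yes, from the white queen on e2.
King squares — d1: attacked by Qe2; f1: attacked by Qe2; d2: attacked by Qe2; e2: attacked by Nc1; f2: attacked by Nd1.
Black has no legal moves → checkmate.

yes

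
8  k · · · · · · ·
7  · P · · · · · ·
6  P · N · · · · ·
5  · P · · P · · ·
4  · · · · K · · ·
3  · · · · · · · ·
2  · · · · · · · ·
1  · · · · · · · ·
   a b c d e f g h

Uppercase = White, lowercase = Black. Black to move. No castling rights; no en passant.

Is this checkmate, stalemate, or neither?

checkmate

Black to move; black king on a8.
In check: yes, from the white pawn on b7.
King squares — a7: attacked by Nc6; b7: attacked by Pa6; b8: attacked by Nc6.
Legal moves for Black: none.
In check with no legal moves → checkmate.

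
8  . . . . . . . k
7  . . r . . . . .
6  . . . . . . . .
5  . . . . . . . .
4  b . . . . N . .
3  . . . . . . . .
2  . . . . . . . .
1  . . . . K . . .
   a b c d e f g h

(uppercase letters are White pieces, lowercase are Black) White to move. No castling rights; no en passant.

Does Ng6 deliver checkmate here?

no

After Ng6: black king on h8; in check: yes, from the white knight on g6.
Black has 3 legal replies: Kg8, Kh7, Kg7.
In check but a legal move exists → not checkmate.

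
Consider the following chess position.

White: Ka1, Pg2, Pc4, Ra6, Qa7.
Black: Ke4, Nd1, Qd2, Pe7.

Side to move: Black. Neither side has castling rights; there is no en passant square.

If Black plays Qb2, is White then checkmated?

yes

After Qb2: white king on a1; in check: yes, from the black queen on b2.
King squares — b1: attacked by Qb2; a2: attacked by Qb2; b2: attacked by Nd1.
White has no legal moves → checkmate.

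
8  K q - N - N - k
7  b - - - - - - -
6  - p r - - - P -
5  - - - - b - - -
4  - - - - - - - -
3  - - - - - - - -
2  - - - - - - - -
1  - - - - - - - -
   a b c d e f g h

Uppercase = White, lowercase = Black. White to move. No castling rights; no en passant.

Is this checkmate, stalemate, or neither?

checkmate

White to move; white king on a8.
In check: yes, from the black queen on b8.
King squares — a7: attacked by Qb8; b7: attacked by Qb8; b8: attacked by Be5.
Legal moves for White: none.
In check with no legal moves → checkmate.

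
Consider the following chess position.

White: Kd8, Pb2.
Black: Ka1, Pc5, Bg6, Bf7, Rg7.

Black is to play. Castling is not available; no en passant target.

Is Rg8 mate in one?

After Rg8: white king on d8; in check: yes, from the black rook on g8.
White has 3 legal replies: Ke7, Kd7, Kc7.
In check but a legal move exists → not checkmate.

no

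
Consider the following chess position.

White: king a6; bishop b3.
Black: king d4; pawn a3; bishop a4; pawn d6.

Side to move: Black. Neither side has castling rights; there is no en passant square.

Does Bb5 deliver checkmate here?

no

After Bb5: white king on a6; in check: yes, from the black bishop on b5.
White has 5 legal replies: Kb7, Ka7, Kb6, Kxb5, Ka5.
In check but a legal move exists → not checkmate.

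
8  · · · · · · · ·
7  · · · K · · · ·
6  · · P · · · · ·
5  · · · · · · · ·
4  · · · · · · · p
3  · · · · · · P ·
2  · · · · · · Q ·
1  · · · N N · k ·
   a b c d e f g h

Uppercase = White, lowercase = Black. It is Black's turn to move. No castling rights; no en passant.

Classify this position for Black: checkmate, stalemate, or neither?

checkmate

Black to move; black king on g1.
In check: yes, from the white queen on g2.
King squares — f1: attacked by Qg2; h1: attacked by Qg2; f2: attacked by Nd1; g2: attacked by Ne1; h2: attacked by Qg2.
Legal moves for Black: none.
In check with no legal moves → checkmate.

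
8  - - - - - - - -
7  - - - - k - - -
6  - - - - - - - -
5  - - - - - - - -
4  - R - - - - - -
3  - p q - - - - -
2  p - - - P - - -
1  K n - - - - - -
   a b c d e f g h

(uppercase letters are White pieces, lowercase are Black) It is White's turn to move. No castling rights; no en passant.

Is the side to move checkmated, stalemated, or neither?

White to move; white king on a1.
In check: yes, from the black queen on c3.
King squares — b1: attacked by Pa2; a2: attacked by Pb3; b2: attacked by Qc3.
Legal moves for White: none.
In check with no legal moves → checkmate.

checkmate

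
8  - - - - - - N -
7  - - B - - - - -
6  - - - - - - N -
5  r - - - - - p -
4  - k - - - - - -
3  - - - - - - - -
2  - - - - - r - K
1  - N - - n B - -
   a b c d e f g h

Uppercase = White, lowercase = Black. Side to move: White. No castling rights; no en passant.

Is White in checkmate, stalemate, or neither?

neither

White to move; white king on h2.
In check: yes, from the black rook on f2.
Legal moves for White: Kh3, Kg3, Kh1, Kg1, Bg2.
White is in check but has 5 legal moves → neither.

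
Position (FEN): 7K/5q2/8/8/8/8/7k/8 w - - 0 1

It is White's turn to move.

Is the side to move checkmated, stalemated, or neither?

stalemate

White to move; white king on h8.
In check: no.
King squares — g7: attacked by Qf7; h7: attacked by Qf7; g8: attacked by Qf7.
Legal moves for White: none.
Not in check and no legal moves → stalemate.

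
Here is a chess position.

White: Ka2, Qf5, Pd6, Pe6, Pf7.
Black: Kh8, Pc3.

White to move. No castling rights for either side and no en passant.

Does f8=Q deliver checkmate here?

yes

After f8=Q: black king on h8; in check: yes, from the white queen on f8.
King squares — g7: attacked by Qf8; h7: attacked by Qf5; g8: attacked by Qf8.
Black has no legal moves → checkmate.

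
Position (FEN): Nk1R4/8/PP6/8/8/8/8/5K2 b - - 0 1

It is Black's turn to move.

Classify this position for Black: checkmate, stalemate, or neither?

Black to move; black king on b8.
In check: yes, from the white rook on d8.
King squares — a7: attacked by Pb6; b7: attacked by Pa6; c7: attacked by Pb6; a8: attacked by Rd8; c8: attacked by Rd8.
Legal moves for Black: none.
In check with no legal moves → checkmate.

checkmate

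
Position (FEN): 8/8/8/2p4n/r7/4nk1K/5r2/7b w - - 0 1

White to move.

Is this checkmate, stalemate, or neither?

White to move; white king on h3.
In check: no.
King squares — g2: attacked by Bh1; h2: attacked by Rf2; g3: attacked by Kf3; g4: attacked by Ne3; h4: attacked by Ra4.
Legal moves for White: none.
Not in check and no legal moves → stalemate.

stalemate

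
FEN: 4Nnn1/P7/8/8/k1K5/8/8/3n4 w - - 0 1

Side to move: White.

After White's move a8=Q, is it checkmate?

yes

After a8=Q: black king on a4; in check: yes, from the white queen on a8.
King squares — a3: attacked by Qa8; b3: attacked by Kc4; b4: attacked by Kc4; a5: attacked by Qa8; b5: attacked by Kc4.
Black has no legal moves → checkmate.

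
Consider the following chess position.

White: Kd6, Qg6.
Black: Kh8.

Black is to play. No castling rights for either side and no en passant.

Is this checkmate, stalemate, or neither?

stalemate

Black to move; black king on h8.
In check: no.
King squares — g7: attacked by Qg6; h7: attacked by Qg6; g8: attacked by Qg6.
Legal moves for Black: none.
Not in check and no legal moves → stalemate.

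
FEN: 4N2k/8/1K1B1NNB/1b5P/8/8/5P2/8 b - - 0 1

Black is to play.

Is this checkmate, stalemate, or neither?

checkmate

Black to move; black king on h8.
In check: yes, from the white knight on g6.
King squares — g7: attacked by Bh6; h7: attacked by Nf6; g8: attacked by Nf6.
Legal moves for Black: none.
In check with no legal moves → checkmate.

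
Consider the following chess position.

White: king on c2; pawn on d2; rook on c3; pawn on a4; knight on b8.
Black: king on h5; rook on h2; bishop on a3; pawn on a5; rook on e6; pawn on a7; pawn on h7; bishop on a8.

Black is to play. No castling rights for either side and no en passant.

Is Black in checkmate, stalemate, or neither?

Black to move; black king on h5.
In check: no.
Legal moves for Black include: Bb7, Bc6, Bd5, Be4+, Bf3, Bg2, Bh1, Re8, Re7, Rh6, Rg6, Rf6, Rd6, Rc6, Rb6, Ra6, Re5, Re4, ... (list truncated; more exist).
Black has legal moves and is not in check → neither.

neither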